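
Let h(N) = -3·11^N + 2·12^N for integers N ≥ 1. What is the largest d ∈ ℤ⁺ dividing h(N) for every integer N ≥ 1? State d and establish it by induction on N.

Computing the first values: h(1) = -9 and h(2) = -75; gcd(-9, -75) = 3, so d ≤ 3.
We prove 3 | -3·11^N + 2·12^N for all N ≥ 1 by induction on N.
When N = 1: h(1) = -9 = 3·(-3), so 3 | h(1).
Inductive step: suppose the statement holds for some r ≥ 1, i.e. 3 | h(r). Then
h(r+1) − 12·h(r) = (-3·11^(r+1) + 2·12^(r+1)) − 12·(-3·11^r + 2·12^r) = (-3)·11^r·(11 − 12) = (3)·11^r. Since 3 | h(r) by the inductive hypothesis, 3 | 12·h(r); and 3 | 3 since 3 = 3·1. Therefore 3 | h(r+1).
Hence, by induction on N, the claim holds for every N ≥ 1.
Therefore the largest such d is 3.

d = 3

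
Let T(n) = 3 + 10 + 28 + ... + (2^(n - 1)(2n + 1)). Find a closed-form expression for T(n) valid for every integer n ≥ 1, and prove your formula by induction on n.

We claim T(n) = 2^n(2n - 1) + 1 for all n ≥ 1.
For the base case n = 1: T(1) = 3, and the closed form gives 3. They agree.
Suppose the result is true for n = i, so T(i) = 2^i(2i - 1) + 1.
Then T(i+1) = T(i) + (2^i(2i + 3)) = (2^i(2i - 1) + 1) + (2^i(2i + 3)).
Simplifying, T(i+1) = 2^(i + 1) + 2^(i + 2)i + 1 = 2^(i+1)(2(i+1) - 1) + 1,
which is the closed form with n = i+1.
This completes the induction.

T(n) = 2^n(2n - 1) + 1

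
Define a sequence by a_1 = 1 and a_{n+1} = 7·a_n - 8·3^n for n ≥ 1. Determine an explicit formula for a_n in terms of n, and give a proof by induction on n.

a_n = 2·3^n - 5·7^(n - 1)

Computing the first terms: a_1 = 1, a_2 = -17, a_3 = -191. This suggests a_n = 2·3^n - 5·7^(n - 1).
When n = 1: the formula gives 1 = 1 = a_1.
Inductive step: suppose the statement holds for some r ≥ 1, so a_r = 2·3^r - 5·7^(r - 1).
Then a_{r+1} = 7·a_r - 8·3^r = 7·(2·3^r - 5·7^(r - 1)) - 8·3^r = 2·3^(r + 1) - 5·7^r = 2·3^(r+1) - 5·7^((r+1) - 1),
which is the claimed formula at n = r+1.
By induction, the statement is established for all n ≥ 1.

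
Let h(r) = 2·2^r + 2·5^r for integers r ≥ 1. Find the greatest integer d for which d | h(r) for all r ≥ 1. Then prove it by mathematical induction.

Computing the first values: h(1) = 14 and h(2) = 58; gcd(14, 58) = 2, so d ≤ 2.
We prove 2 | 2·2^r + 2·5^r for all r ≥ 1 by induction on r.
Base case (r = 1): h(1) = 14 = 2·(7), so 2 | h(1).
For the inductive step, assume it holds for an arbitrary j ≥ 1, i.e. 2 | h(j). Then
h(j+1) − 5·h(j) = (2·2^(j+1) + 2·5^(j+1)) − 5·(2·2^j + 2·5^j) = (2)·2^j·(2 − 5) = (-6)·2^j. Since 2 | h(j) by the inductive hypothesis, 2 | 5·h(j); and 2 | -6 since -6 = 2·-3. Therefore 2 | h(j+1).
By the principle of mathematical induction, the result holds for all r ≥ 1.
Therefore the largest such d is 2.

d = 2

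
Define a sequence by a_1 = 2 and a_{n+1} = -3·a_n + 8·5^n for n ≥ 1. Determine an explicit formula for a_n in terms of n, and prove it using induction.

a_n = (-3)^n + 5^n

Computing the first terms: a_1 = 2, a_2 = 34, a_3 = 98. This suggests a_n = (-3)^n + 5^n.
For the base case n = 1: the formula gives 2 = 2 = a_1.
Inductive step: assume the claim holds for n = p, so a_p = (-3)^p + 5^p.
Then a_{p+1} = -3·a_p + 8·5^p = -3·((-3)^p + 5^p) + 8·5^p = (-3)^(p + 1) + 5^(p + 1),
which is the claimed formula at n = p+1.
By the principle of mathematical induction, the result holds for all n ≥ 1.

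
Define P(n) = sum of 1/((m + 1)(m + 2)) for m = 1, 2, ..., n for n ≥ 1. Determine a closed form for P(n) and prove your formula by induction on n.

P(n) = n/(2(n + 2))

We claim P(n) = n/(2(n + 2)) for all n ≥ 1.
Base step (n = 1): P(1) = 1/6, and the closed form gives 1/6. They agree.
Suppose the result is true for n = m, so P(m) = m/(2(m + 2)).
Then P(m+1) = P(m) + (1/((m + 2)(m + 3))) = (m/(2(m + 2))) + (1/((m + 2)(m + 3))).
Simplifying, P(m+1) = (m + 1)/(2(m + 3)) = (m+1)/(2((m+1) + 2)),
which is the closed form with n = m+1.
Hence, by induction on n, the claim holds for every n ≥ 1.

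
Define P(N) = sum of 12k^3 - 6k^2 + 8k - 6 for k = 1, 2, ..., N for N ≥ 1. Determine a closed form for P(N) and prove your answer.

P(N) = N(3N^3 + 4N^2 + 4N - 3)

We claim P(N) = N(3N^3 + 4N^2 + 4N - 3) for all N ≥ 1.
Base step (N = 1): P(1) = 8, and the closed form gives 8. They agree.
For the inductive step, assume it holds for an arbitrary k ≥ 1, so P(k) = k(3k^3 + 4k^2 + 4k - 3).
Then P(k+1) = P(k) + (12k^3 + 30k^2 + 32k + 8) = (k(3k^3 + 4k^2 + 4k - 3)) + (12k^3 + 30k^2 + 32k + 8).
Simplifying, P(k+1) = (k + 1)(3k^3 + 13k^2 + 21k + 8) = (k+1)(3(k+1)^3 + 4(k+1)^2 + 4(k+1) - 3),
which is the closed form with N = k+1.
Hence, by induction on N, the claim holds for every N ≥ 1.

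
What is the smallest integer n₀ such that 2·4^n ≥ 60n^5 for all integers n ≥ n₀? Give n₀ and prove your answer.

At n = 11: 8388608 < 9663060, so the inequality fails and n₀ ≥ 12. We prove 2·4^n ≥ 60n^5 for all n ≥ 12.
For the base case n = 12: 2·4^n = 33554432 and 60n^5 = 14929920, so 33554432 ≥ 14929920.
Inductive step: suppose the statement holds for some i ≥ 12, so 2·4^i ≥ 60i^5.
Then 2·4^(i + 1) = 4·(2·4^i) ≥ 4·(60i^5).
Also, for i ≥ 12 we have 4·(60i^5) ≥ 60(i+1)^5, since 4 ≥ (1 + 1/i)^5 for all i ≥ 12.
Combining, 2·4^(i + 1) ≥ 60(i+1)^5.
This completes the induction.
Hence the smallest such n₀ is 12.

n₀ = 12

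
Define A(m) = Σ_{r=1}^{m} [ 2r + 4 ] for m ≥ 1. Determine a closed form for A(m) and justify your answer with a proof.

A(m) = m(m + 5)

We claim A(m) = m(m + 5) for all m ≥ 1.
Base step (m = 1): A(1) = 6, and the closed form gives 6. They agree.
Inductive step: suppose the statement holds for some r ≥ 1, so A(r) = r(r + 5).
Then A(r+1) = A(r) + (2r + 6) = (r(r + 5)) + (2r + 6).
Simplifying, A(r+1) = (r + 1)(r + 6) = (r+1)((r+1) + 5),
which is the closed form with m = r+1.
This completes the induction.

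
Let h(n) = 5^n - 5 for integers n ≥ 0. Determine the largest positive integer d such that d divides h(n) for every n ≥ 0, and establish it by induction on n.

d = 4

Computing the first values: h(0) = -4 and h(1) = 0; gcd(-4, 0) = 4, so d ≤ 4.
We prove 4 | 5^n - 5 for all n ≥ 0 by induction on n.
Base step (n = 0): h(0) = -4 = 4·(-1), so 4 | h(0).
Suppose the result is true for n = m, i.e. 4 | h(m). Then
h(m+1) = 5^(m+1) - 5 = 5·(5^m - 5) + 20 = 5·h(m) + 20. The first term is divisible by 4 by the inductive hypothesis, and 20 is divisible by 4. Hence 4 | h(m+1).
By induction, the statement is established for all n ≥ 0.
Therefore the largest such d is 4.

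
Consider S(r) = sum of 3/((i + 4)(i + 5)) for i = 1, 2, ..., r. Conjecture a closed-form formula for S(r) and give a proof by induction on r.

We claim S(r) = 3r/(5(r + 5)) for all r ≥ 1.
When r = 1: S(1) = 1/10, and the closed form gives 1/10. They agree.
Inductive step: suppose the statement holds for some i ≥ 1, so S(i) = 3i/(5(i + 5)).
Then S(i+1) = S(i) + (3/((i + 5)(i + 6))) = (3i/(5(i + 5))) + (3/((i + 5)(i + 6))).
Simplifying, S(i+1) = 3(i + 1)/(5(i + 6)) = 3(i+1)/(5((i+1) + 5)),
which is the closed form with r = i+1.
Hence, by induction on r, the claim holds for every r ≥ 1.

S(r) = 3r/(5(r + 5))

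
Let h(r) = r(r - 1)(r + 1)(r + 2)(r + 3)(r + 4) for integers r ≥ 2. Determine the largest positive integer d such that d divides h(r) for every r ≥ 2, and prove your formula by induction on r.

Computing the first values: h(2) = 720 and h(3) = 5040; gcd(720, 5040) = 720, so d ≤ 720.
We prove 720 | r(r - 1)(r + 1)(r + 2)(r + 3)(r + 4) for all r ≥ 2 by induction on r.
Base step (r = 2): h(2) = 720 = 720·(1), so 720 | h(2).
Inductive step: suppose the statement holds for some j ≥ 2, i.e. 720 | h(j). Then
h(j+1) − h(j) = j·(j+1)·(j+2)·(j+3)·(j+4)·(j+5) − (j-1)·j·(j+1)·(j+2)·(j+3)·(j+4) = j·(j+1)·(j+2)·(j+3)·(j+4)·[(j+5) − (j-1)] = 6·j·(j+1)·(j+2)·(j+3)·(j+4). The product of 5 consecutive integers is divisible by (5)! = 120, so h(j+1) − h(j) is divisible by 6·120 = 720. By the inductive hypothesis 720 | h(j), hence 720 | h(j+1).
This completes the induction.
Therefore the largest such d is 720.

d = 720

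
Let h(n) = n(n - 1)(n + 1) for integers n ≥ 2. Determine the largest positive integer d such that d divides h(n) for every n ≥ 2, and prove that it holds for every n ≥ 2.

Computing the first values: h(2) = 6 and h(3) = 24; gcd(6, 24) = 6, so d ≤ 6.
We prove 6 | n(n - 1)(n + 1) for all n ≥ 2 by induction on n.
Base case (n = 2): h(2) = 6 = 6·(1), so 6 | h(2).
For the inductive step, assume it holds for an arbitrary m ≥ 2, i.e. 6 | h(m). Then
h(m+1) − h(m) = m·(m+1)·(m+2) − (m-1)·m·(m+1) = m·(m+1)·[(m+2) − (m-1)] = 3·m·(m+1). The product of 2 consecutive integers is divisible by (2)! = 2, so h(m+1) − h(m) is divisible by 3·2 = 6. By the inductive hypothesis 6 | h(m), hence 6 | h(m+1).
By induction, the statement is established for all n ≥ 2.
Therefore the largest such d is 6.

d = 6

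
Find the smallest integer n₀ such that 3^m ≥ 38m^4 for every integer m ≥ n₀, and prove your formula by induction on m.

n₀ = 13

At m = 12: 531441 < 787968, so the inequality fails and n₀ ≥ 13. We prove 3^m ≥ 38m^4 for all m ≥ 13.
When m = 13: 3^m = 1594323 and 38m^4 = 1085318, so 1594323 ≥ 1085318.
Suppose the result is true for m = i, so 3^i ≥ 38i^4.
Then 3^(i + 1) = 3·(3^i) ≥ 3·(38i^4).
Also, for i ≥ 13 we have 3·(38i^4) ≥ 38(i+1)^4, since 3 ≥ (1 + 1/i)^4 for all i ≥ 13.
Combining, 3^(i + 1) ≥ 38(i+1)^4.
This completes the induction.
Hence the smallest such n₀ is 13.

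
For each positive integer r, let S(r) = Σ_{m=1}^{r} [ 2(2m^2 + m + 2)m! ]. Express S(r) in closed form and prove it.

We claim S(r) = (4r + 2)(r + 1)! - 2 for all r ≥ 1.
When r = 1: S(1) = 10, and the closed form gives 10. They agree.
Inductive step: suppose the statement holds for some m ≥ 1, so S(m) = (4m + 2)(m + 1)! - 2.
Then S(m+1) = S(m) + (2(2m^2 + 5m + 5)(m + 1)!) = ((4m + 2)(m + 1)! - 2) + (2(2m^2 + 5m + 5)(m + 1)!).
Simplifying, S(m+1) = (4(m+1) + 2)((m+1) + 1)! - 2,
which is the closed form with r = m+1.
By induction, the statement is established for all r ≥ 1.

S(r) = (4r + 2)(r + 1)! - 2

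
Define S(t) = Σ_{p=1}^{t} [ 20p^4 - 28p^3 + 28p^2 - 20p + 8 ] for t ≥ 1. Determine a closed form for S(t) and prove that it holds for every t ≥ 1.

We claim S(t) = t(4t^4 + 3t^3 + 2t^2 - 3t + 2) for all t ≥ 1.
When t = 1: S(1) = 8, and the closed form gives 8. They agree.
Inductive step: suppose the statement holds for some p ≥ 1, so S(p) = p(4p^4 + 3p^3 + 2p^2 - 3p + 2).
Then S(p+1) = S(p) + (20p^4 + 52p^3 + 64p^2 + 32p + 8) = (p(4p^4 + 3p^3 + 2p^2 - 3p + 2)) + (20p^4 + 52p^3 + 64p^2 + 32p + 8).
Simplifying, S(p+1) = (p + 1)(4p^4 + 19p^3 + 35p^2 + 26p + 8) = (p+1)(4(p+1)^4 + 3(p+1)^3 + 2(p+1)^2 - 3(p+1) + 2),
which is the closed form with t = p+1.
By the principle of mathematical induction, the result holds for all t ≥ 1.

S(t) = t(4t^4 + 3t^3 + 2t^2 - 3t + 2)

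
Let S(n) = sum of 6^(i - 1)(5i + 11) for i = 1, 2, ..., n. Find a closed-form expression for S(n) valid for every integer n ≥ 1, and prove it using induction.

S(n) = 6^n(n + 2) - 2

We claim S(n) = 6^n(n + 2) - 2 for all n ≥ 1.
Base step (n = 1): S(1) = 16, and the closed form gives 16. They agree.
For the inductive step, assume it holds for an arbitrary i ≥ 1, so S(i) = 6^i(i + 2) - 2.
Then S(i+1) = S(i) + (6^i(5i + 16)) = (6^i(i + 2) - 2) + (6^i(5i + 16)).
Simplifying, S(i+1) = 6·6^i·i + 18·6^i - 2 = 6^(i+1)((i+1) + 2) - 2,
which is the closed form with n = i+1.
Hence, by induction on n, the claim holds for every n ≥ 1.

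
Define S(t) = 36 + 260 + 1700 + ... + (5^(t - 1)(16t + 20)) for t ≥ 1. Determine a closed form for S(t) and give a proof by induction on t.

S(t) = 4·5^t(t + 1) - 4

We claim S(t) = 4·5^t(t + 1) - 4 for all t ≥ 1.
For the base case t = 1: S(1) = 36, and the closed form gives 36. They agree.
Inductive step: suppose the statement holds for some r ≥ 1, so S(r) = 4·5^r(r + 1) - 4.
Then S(r+1) = S(r) + (5^r(16r + 36)) = (4·5^r(r + 1) - 4) + (5^r(16r + 36)).
Simplifying, S(r+1) = 20·5^r·r + 40·5^r - 4 = 4·5^(r+1)((r+1) + 1) - 4,
which is the closed form with t = r+1.
By the principle of mathematical induction, the result holds for all t ≥ 1.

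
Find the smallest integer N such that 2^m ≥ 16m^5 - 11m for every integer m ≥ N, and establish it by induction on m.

At m = 28: 268435456 < 275365580, so the inequality fails and N ≥ 29. We prove 2^m ≥ 16m^5 - 11m for all m ≥ 29.
Base step (m = 29): 2^m = 536870912 and 16m^5 - 11m = 328178065, so 536870912 ≥ 328178065.
For the inductive step, assume it holds for an arbitrary r ≥ 29, so 2^r ≥ 16r^5 - 11r.
Then 2^(r + 1) = 2·(2^r) ≥ 2·(16r^5 - 11r).
Also, for r ≥ 29 we have 2·(16r^5 - 11r) ≥ 16(r+1)^5 - 11(r+1), since 2·(16r^5 - 11r) − (16(r+1)^5 - 11(r+1)) = 16r^5 - 80r^4 - 160r^3 - 160r^2 - 91r - 5, which is nonnegative for all r ≥ 29.
Combining, 2^(r + 1) ≥ 16(r+1)^5 - 11(r+1).
Hence, by induction on m, the claim holds for every m ≥ 29.
Hence the smallest such N is 29.

N = 29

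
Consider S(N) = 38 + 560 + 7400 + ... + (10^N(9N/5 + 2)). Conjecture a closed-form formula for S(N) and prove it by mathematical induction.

We claim S(N) = 2·10^N(N + 1) - 2 for all N ≥ 1.
When N = 1: S(1) = 38, and the closed form gives 38. They agree.
Suppose the result is true for N = r, so S(r) = 2·10^r(r + 1) - 2.
Then S(r+1) = S(r) + (10^r(18r + 38)) = (2·10^r(r + 1) - 2) + (10^r(18r + 38)).
Simplifying, S(r+1) = 20·10^r·r + 40·10^r - 2 = 2·10^(r+1)((r+1) + 1) - 2,
which is the closed form with N = r+1.
Hence, by induction on N, the claim holds for every N ≥ 1.

S(N) = 2·10^N(N + 1) - 2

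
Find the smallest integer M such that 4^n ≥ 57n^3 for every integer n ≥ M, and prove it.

At n = 7: 16384 < 19551, so the inequality fails and M ≥ 8. We prove 4^n ≥ 57n^3 for all n ≥ 8.
When n = 8: 4^n = 65536 and 57n^3 = 29184, so 65536 ≥ 29184.
Inductive step: suppose the statement holds for some j ≥ 8, so 4^j ≥ 57j^3.
Then 4^(j + 1) = 4·(4^j) ≥ 4·(57j^3).
Also, for j ≥ 8 we have 4·(57j^3) ≥ 57(j+1)^3, since 4 ≥ (1 + 1/j)^3 for all j ≥ 8.
Combining, 4^(j + 1) ≥ 57(j+1)^3.
By the principle of mathematical induction, the result holds for all n ≥ 8.
Hence the smallest such M is 8.

M = 8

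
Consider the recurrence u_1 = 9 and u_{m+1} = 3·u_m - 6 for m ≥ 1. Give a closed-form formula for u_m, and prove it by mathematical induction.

u_m = 2·3^m + 3

Computing the first terms: u_1 = 9, u_2 = 21, u_3 = 57. This suggests u_m = 2·3^m + 3.
Base step (m = 1): the formula gives 9 = 9 = u_1.
Suppose the result is true for m = p, so u_p = 2·3^p + 3.
Then u_{p+1} = 3·u_p - 6 = 3·(2·3^p + 3) - 6 = 2·3^(p + 1) + 3,
which is the claimed formula at m = p+1.
By induction, the statement is established for all m ≥ 1.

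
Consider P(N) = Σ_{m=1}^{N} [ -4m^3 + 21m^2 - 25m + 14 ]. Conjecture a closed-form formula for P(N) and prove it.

P(N) = -N(N^3 - 5N^2 + 3N - 5)

We claim P(N) = -N(N^3 - 5N^2 + 3N - 5) for all N ≥ 1.
For the base case N = 1: P(1) = 6, and the closed form gives 6. They agree.
Inductive step: assume the claim holds for N = m, so P(m) = m(-m^3 + 5m^2 - 3m + 5).
Then P(m+1) = P(m) + (-4m^3 + 9m^2 + 5m + 6) = (m(-m^3 + 5m^2 - 3m + 5)) + (-4m^3 + 9m^2 + 5m + 6).
Simplifying, P(m+1) = -(m + 1)(m^3 - 2m^2 - 4m - 6) = -(m+1)((m+1)^3 - 5(m+1)^2 + 3(m+1) - 5),
which is the closed form with N = m+1.
By the principle of mathematical induction, the result holds for all N ≥ 1.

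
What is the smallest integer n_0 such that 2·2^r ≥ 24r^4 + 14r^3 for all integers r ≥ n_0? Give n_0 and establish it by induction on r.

At r = 21: 4194304 < 4797198, so the inequality fails and n_0 ≥ 22. We prove 2·2^r ≥ 24r^4 + 14r^3 for all r ≥ 22.
When r = 22: 2·2^r = 8388608 and 24r^4 + 14r^3 = 5771216, so 8388608 ≥ 5771216.
For the inductive step, assume it holds for an arbitrary j ≥ 22, so 2·2^j ≥ 24j^4 + 14j^3.
Then 2·2^(j + 1) = 2·(2·2^j) ≥ 2·(24j^4 + 14j^3).
Also, for j ≥ 22 we have 2·(24j^4 + 14j^3) ≥ 24(j+1)^4 + 14(j+1)^3, since 2·(24j^4 + 14j^3) − (24(j+1)^4 + 14(j+1)^3) = 24j^4 - 82j^3 - 186j^2 - 138j - 38, which is nonnegative for all j ≥ 22.
Combining, 2·2^(j + 1) ≥ 24(j+1)^4 + 14(j+1)^3.
By the principle of mathematical induction, the result holds for all r ≥ 22.
Hence the smallest such n_0 is 22.

n_0 = 22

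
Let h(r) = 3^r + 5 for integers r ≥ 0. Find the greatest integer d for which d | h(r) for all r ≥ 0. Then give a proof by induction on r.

d = 2

Computing the first values: h(0) = 6 and h(1) = 8; gcd(6, 8) = 2, so d ≤ 2.
We prove 2 | 3^r + 5 for all r ≥ 0 by induction on r.
Base step (r = 0): h(0) = 6 = 2·(3), so 2 | h(0).
Inductive step: assume the claim holds for r = j, i.e. 2 | h(j). Then
h(j+1) = 3^(j+1) + 5 = 3·(3^j + 5) - 10 = 3·h(j) - 10. The first term is divisible by 2 by the inductive hypothesis, and -10 is divisible by 2. Hence 2 | h(j+1).
By the principle of mathematical induction, the result holds for all r ≥ 0.
Therefore the largest such d is 2.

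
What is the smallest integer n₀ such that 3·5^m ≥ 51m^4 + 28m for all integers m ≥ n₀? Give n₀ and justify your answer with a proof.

n₀ = 7

At m = 6: 46875 < 66264, so the inequality fails and n₀ ≥ 7. We prove 3·5^m ≥ 51m^4 + 28m for all m ≥ 7.
Base case (m = 7): 3·5^m = 234375 and 51m^4 + 28m = 122647, so 234375 ≥ 122647.
Inductive step: suppose the statement holds for some i ≥ 7, so 3·5^i ≥ 51i^4 + 28i.
Then 3·5^(i + 1) = 5·(3·5^i) ≥ 5·(51i^4 + 28i).
Also, for i ≥ 7 we have 5·(51i^4 + 28i) ≥ 51(i+1)^4 + 28(i+1), since 5·(51i^4 + 28i) − (51(i+1)^4 + 28(i+1)) = 204i^4 - 204i^3 - 306i^2 - 92i - 79, which is nonnegative for all i ≥ 7.
Combining, 3·5^(i + 1) ≥ 51(i+1)^4 + 28(i+1).
By the principle of mathematical induction, the result holds for all m ≥ 7.
Hence the smallest such n₀ is 7.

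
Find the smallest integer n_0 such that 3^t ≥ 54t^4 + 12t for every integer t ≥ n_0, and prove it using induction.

At t = 12: 531441 < 1119888, so the inequality fails and n_0 ≥ 13. We prove 3^t ≥ 54t^4 + 12t for all t ≥ 13.
When t = 13: 3^t = 1594323 and 54t^4 + 12t = 1542450, so 1594323 ≥ 1542450.
For the inductive step, assume it holds for an arbitrary m ≥ 13, so 3^m ≥ 54m^4 + 12m.
Then 3^(m + 1) = 3·(3^m) ≥ 3·(54m^4 + 12m).
Also, for m ≥ 13 we have 3·(54m^4 + 12m) ≥ 54(m+1)^4 + 12(m+1), since 3·(54m^4 + 12m) − (54(m+1)^4 + 12(m+1)) = 108m^4 - 216m^3 - 324m^2 - 192m - 66, which is nonnegative for all m ≥ 13.
Combining, 3^(m + 1) ≥ 54(m+1)^4 + 12(m+1).
By the principle of mathematical induction, the result holds for all t ≥ 13.
Hence the smallest such n_0 is 13.

n_0 = 13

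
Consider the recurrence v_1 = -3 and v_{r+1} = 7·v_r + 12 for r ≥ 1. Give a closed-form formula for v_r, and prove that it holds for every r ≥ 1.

Computing the first terms: v_1 = -3, v_2 = -9, v_3 = -51. This suggests v_r = -7^(r - 1) - 2.
When r = 1: the formula gives -3 = -3 = v_1.
Inductive step: suppose the statement holds for some m ≥ 1, so v_m = -7^(m - 1) - 2.
Then v_{m+1} = 7·v_m + 12 = 7·(-7^(m - 1) - 2) + 12 = -7^m - 2 = -7^((m+1) - 1) - 2,
which is the claimed formula at r = m+1.
By the principle of mathematical induction, the result holds for all r ≥ 1.

v_r = -7^(r - 1) - 2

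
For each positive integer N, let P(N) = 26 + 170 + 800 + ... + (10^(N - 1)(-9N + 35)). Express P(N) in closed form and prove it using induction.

We claim P(N) = 10^N(-N + 4) - 4 for all N ≥ 1.
For the base case N = 1: P(1) = 26, and the closed form gives 26. They agree.
Inductive step: suppose the statement holds for some p ≥ 1, so P(p) = 10^p(-p + 4) - 4.
Then P(p+1) = P(p) + (10^p(-9p + 26)) = (10^p(-p + 4) - 4) + (10^p(-9p + 26)).
Simplifying, P(p+1) = -10·10^p·p + 30·10^p - 4 = 10^(p+1)(-(p+1) + 4) - 4,
which is the closed form with N = p+1.
Hence, by induction on N, the claim holds for every N ≥ 1.

P(N) = 10^N(-N + 4) - 4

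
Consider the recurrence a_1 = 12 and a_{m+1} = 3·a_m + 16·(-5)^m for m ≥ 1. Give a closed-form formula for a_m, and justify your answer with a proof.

Computing the first terms: a_1 = 12, a_2 = -44, a_3 = 268. This suggests a_m = -2(-5)^m + 2·3^(m - 1).
Base step (m = 1): the formula gives 12 = 12 = a_1.
Inductive step: assume the claim holds for m = r, so a_r = -2(-5)^r + 2·3^(r - 1).
Then a_{r+1} = 3·a_r + 16·(-5)^r = 3·(-2(-5)^r + 2·3^(r - 1)) + 16·(-5)^r = -2(-5)^(r + 1) + 2·3^r = -2(-5)^(r+1) + 2·3^((r+1) - 1),
which is the claimed formula at m = r+1.
This completes the induction.

a_m = -2(-5)^m + 2·3^(m - 1)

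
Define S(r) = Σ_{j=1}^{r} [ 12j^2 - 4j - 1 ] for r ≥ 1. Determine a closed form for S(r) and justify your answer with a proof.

We claim S(r) = r(4r^2 + 4r - 1) for all r ≥ 1.
Base step (r = 1): S(1) = 7, and the closed form gives 7. They agree.
Inductive step: assume the claim holds for r = j, so S(j) = j(4j^2 + 4j - 1).
Then S(j+1) = S(j) + (12j^2 + 20j + 7) = (j(4j^2 + 4j - 1)) + (12j^2 + 20j + 7).
Simplifying, S(j+1) = (j + 1)(4j^2 + 12j + 7) = (j+1)(4(j+1)^2 + 4(j+1) - 1),
which is the closed form with r = j+1.
By the principle of mathematical induction, the result holds for all r ≥ 1.

S(r) = r(4r^2 + 4r - 1)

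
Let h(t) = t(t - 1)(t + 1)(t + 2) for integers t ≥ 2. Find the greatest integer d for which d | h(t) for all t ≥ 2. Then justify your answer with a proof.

d = 24

Computing the first values: h(2) = 24 and h(3) = 120; gcd(24, 120) = 24, so d ≤ 24.
We prove 24 | t(t - 1)(t + 1)(t + 2) for all t ≥ 2 by induction on t.
For the base case t = 2: h(2) = 24 = 24·(1), so 24 | h(2).
Inductive step: suppose the statement holds for some r ≥ 2, i.e. 24 | h(r). Then
h(r+1) − h(r) = r·(r+1)·(r+2)·(r+3) − (r-1)·r·(r+1)·(r+2) = r·(r+1)·(r+2)·[(r+3) − (r-1)] = 4·r·(r+1)·(r+2). The product of 3 consecutive integers is divisible by (3)! = 6, so h(r+1) − h(r) is divisible by 4·6 = 24. By the inductive hypothesis 24 | h(r), hence 24 | h(r+1).
By induction, the statement is established for all t ≥ 2.
Therefore the largest such d is 24.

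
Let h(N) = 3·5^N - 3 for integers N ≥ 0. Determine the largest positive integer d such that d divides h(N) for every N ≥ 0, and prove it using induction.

Computing the first values: h(0) = 0 and h(1) = 12; gcd(0, 12) = 12, so d ≤ 12.
We prove 12 | 3·5^N - 3 for all N ≥ 0 by induction on N.
Base case (N = 0): h(0) = 0 = 12·(0), so 12 | h(0).
For the inductive step, assume it holds for an arbitrary i ≥ 0, i.e. 12 | h(i). Then
h(i+1) = 3·5^(i+1) - 3 = 5·(3·5^i - 3) + 12 = 5·h(i) + 12. The first term is divisible by 12 by the inductive hypothesis, and 12 is divisible by 12. Hence 12 | h(i+1).
Hence, by induction on N, the claim holds for every N ≥ 0.
Therefore the largest such d is 12.

d = 12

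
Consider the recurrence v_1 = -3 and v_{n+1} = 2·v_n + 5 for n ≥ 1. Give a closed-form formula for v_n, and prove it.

v_n = 2^n - 5

Computing the first terms: v_1 = -3, v_2 = -1, v_3 = 3. This suggests v_n = 2^n - 5.
When n = 1: the formula gives -3 = -3 = v_1.
Inductive step: suppose the statement holds for some m ≥ 1, so v_m = 2^m - 5.
Then v_{m+1} = 2·v_m + 5 = 2·(2^m - 5) + 5 = 2^(m + 1) - 5,
which is the claimed formula at n = m+1.
Hence, by induction on n, the claim holds for every n ≥ 1.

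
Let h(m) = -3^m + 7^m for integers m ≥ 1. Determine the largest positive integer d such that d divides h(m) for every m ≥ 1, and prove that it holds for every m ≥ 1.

d = 4

Computing the first values: h(1) = 4 and h(2) = 40; gcd(4, 40) = 4, so d ≤ 4.
We prove 4 | -3^m + 7^m for all m ≥ 1 by induction on m.
For the base case m = 1: h(1) = 4 = 4·(1), so 4 | h(1).
For the inductive step, assume it holds for an arbitrary k ≥ 1, i.e. 4 | h(k). Then
7^{k+1} − 3^{k+1} = 7·7^k − 3·3^k = 7·(7^k − 3^k) + (4)·3^k. The first term is divisible by 4 by the inductive hypothesis, and the second term (4)·3^k is divisible by 4 since 4 | 4. Hence 4 | h(k+1).
Hence, by induction on m, the claim holds for every m ≥ 1.
Therefore the largest such d is 4.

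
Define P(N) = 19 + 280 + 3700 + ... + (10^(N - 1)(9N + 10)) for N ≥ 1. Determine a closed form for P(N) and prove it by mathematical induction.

P(N) = 10^N(N + 1) - 1

We claim P(N) = 10^N(N + 1) - 1 for all N ≥ 1.
When N = 1: P(1) = 19, and the closed form gives 19. They agree.
For the inductive step, assume it holds for an arbitrary i ≥ 1, so P(i) = 10^i(i + 1) - 1.
Then P(i+1) = P(i) + (10^i(9i + 19)) = (10^i(i + 1) - 1) + (10^i(9i + 19)).
Simplifying, P(i+1) = 10·10^i·i + 20·10^i - 1 = 10^(i+1)((i+1) + 1) - 1,
which is the closed form with N = i+1.
Hence, by induction on N, the claim holds for every N ≥ 1.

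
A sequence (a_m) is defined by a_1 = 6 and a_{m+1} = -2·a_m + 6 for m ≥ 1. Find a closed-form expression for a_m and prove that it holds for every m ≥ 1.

Computing the first terms: a_1 = 6, a_2 = -6, a_3 = 18. This suggests a_m = (-2)^(m + 1) + 2.
Base case (m = 1): the formula gives 6 = 6 = a_1.
Suppose the result is true for m = j, so a_j = (-2)^(j + 1) + 2.
Then a_{j+1} = -2·a_j + 6 = -2·((-2)^(j + 1) + 2) + 6 = (-2)^(j + 2) + 2 = (-2)^((j+1) + 1) + 2,
which is the claimed formula at m = j+1.
Hence, by induction on m, the claim holds for every m ≥ 1.

a_m = (-2)^(m + 1) + 2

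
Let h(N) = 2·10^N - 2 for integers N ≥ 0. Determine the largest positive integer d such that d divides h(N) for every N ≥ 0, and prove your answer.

d = 18

Computing the first values: h(0) = 0 and h(1) = 18; gcd(0, 18) = 18, so d ≤ 18.
We prove 18 | 2·10^N - 2 for all N ≥ 0 by induction on N.
When N = 0: h(0) = 0 = 18·(0), so 18 | h(0).
For the inductive step, assume it holds for an arbitrary i ≥ 0, i.e. 18 | h(i). Then
h(i+1) = 2·10^(i+1) - 2 = 10·(2·10^i - 2) + 18 = 10·h(i) + 18. The first term is divisible by 18 by the inductive hypothesis, and 18 is divisible by 18. Hence 18 | h(i+1).
By the principle of mathematical induction, the result holds for all N ≥ 0.
Therefore the largest such d is 18.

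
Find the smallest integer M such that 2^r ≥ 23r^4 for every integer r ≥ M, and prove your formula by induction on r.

M = 23

At r = 22: 4194304 < 5387888, so the inequality fails and M ≥ 23. We prove 2^r ≥ 23r^4 for all r ≥ 23.
When r = 23: 2^r = 8388608 and 23r^4 = 6436343, so 8388608 ≥ 6436343.
Inductive step: suppose the statement holds for some p ≥ 23, so 2^p ≥ 23p^4.
Then 2^(p + 1) = 2·(2^p) ≥ 2·(23p^4).
Also, for p ≥ 23 we have 2·(23p^4) ≥ 23(p+1)^4, since 2 ≥ (1 + 1/p)^4 for all p ≥ 23.
Combining, 2^(p + 1) ≥ 23(p+1)^4.
By induction, the statement is established for all r ≥ 23.
Hence the smallest such M is 23.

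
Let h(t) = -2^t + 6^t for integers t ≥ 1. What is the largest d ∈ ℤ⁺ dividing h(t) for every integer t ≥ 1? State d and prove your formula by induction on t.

d = 4

Computing the first values: h(1) = 4 and h(2) = 32; gcd(4, 32) = 4, so d ≤ 4.
We prove 4 | -2^t + 6^t for all t ≥ 1 by induction on t.
Base case (t = 1): h(1) = 4 = 4·(1), so 4 | h(1).
Suppose the result is true for t = p, i.e. 4 | h(p). Then
6^{p+1} − 2^{p+1} = 6·6^p − 2·2^p = 6·(6^p − 2^p) + (4)·2^p. The first term is divisible by 4 by the inductive hypothesis, and the second term (4)·2^p is divisible by 4 since 4 | 4. Hence 4 | h(p+1).
By induction, the statement is established for all t ≥ 1.
Therefore the largest such d is 4.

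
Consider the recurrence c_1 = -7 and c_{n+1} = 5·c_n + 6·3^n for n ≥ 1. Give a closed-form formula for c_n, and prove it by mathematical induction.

c_n = -3^(n + 1) + 2·5^(n - 1)

Computing the first terms: c_1 = -7, c_2 = -17, c_3 = -31. This suggests c_n = -3^(n + 1) + 2·5^(n - 1).
For the base case n = 1: the formula gives -7 = -7 = c_1.
For the inductive step, assume it holds for an arbitrary k ≥ 1, so c_k = -3^(k + 1) + 2·5^(k - 1).
Then c_{k+1} = 5·c_k + 6·3^k = 5·(-3^(k + 1) + 2·5^(k - 1)) + 6·3^k = -3^(k + 2) + 2·5^k = -3^((k+1) + 1) + 2·5^((k+1) - 1),
which is the claimed formula at n = k+1.
By induction, the statement is established for all n ≥ 1.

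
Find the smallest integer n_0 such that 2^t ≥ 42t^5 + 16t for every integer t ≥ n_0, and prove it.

At t = 29: 536870912 < 861468722, so the inequality fails and n_0 ≥ 30. We prove 2^t ≥ 42t^5 + 16t for all t ≥ 30.
Base case (t = 30): 2^t = 1073741824 and 42t^5 + 16t = 1020600480, so 1073741824 ≥ 1020600480.
For the inductive step, assume it holds for an arbitrary r ≥ 30, so 2^r ≥ 42r^5 + 16r.
Then 2^(r + 1) = 2·(2^r) ≥ 2·(42r^5 + 16r).
Also, for r ≥ 30 we have 2·(42r^5 + 16r) ≥ 42(r+1)^5 + 16(r+1), since 2·(42r^5 + 16r) − (42(r+1)^5 + 16(r+1)) = 42r^5 - 210r^4 - 420r^3 - 420r^2 - 194r - 58, which is nonnegative for all r ≥ 30.
Combining, 2^(r + 1) ≥ 42(r+1)^5 + 16(r+1).
Hence, by induction on t, the claim holds for every t ≥ 30.
Hence the smallest such n_0 is 30.

n_0 = 30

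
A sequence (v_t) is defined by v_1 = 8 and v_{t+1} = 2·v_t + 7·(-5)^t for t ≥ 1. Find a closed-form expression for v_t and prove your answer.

Computing the first terms: v_1 = 8, v_2 = -19, v_3 = 137. This suggests v_t = -(-5)^t + 3·2^(t - 1).
When t = 1: the formula gives 8 = 8 = v_1.
Inductive step: assume the claim holds for t = r, so v_r = -(-5)^r + 3·2^(r - 1).
Then v_{r+1} = 2·v_r + 7·(-5)^r = 2·(-(-5)^r + 3·2^(r - 1)) + 7·(-5)^r = -(-5)^(r + 1) + 3·2^r = -(-5)^(r+1) + 3·2^((r+1) - 1),
which is the claimed formula at t = r+1.
By the principle of mathematical induction, the result holds for all t ≥ 1.

v_t = -(-5)^t + 3·2^(t - 1)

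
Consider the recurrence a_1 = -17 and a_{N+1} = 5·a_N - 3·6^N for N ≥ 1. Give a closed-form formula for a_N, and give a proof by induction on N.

Computing the first terms: a_1 = -17, a_2 = -103, a_3 = -623. This suggests a_N = 5^(N - 1) - 3·6^N.
When N = 1: the formula gives -17 = -17 = a_1.
Inductive step: assume the claim holds for N = m, so a_m = 5^(m - 1) - 3·6^m.
Then a_{m+1} = 5·a_m - 3·6^m = 5·(5^(m - 1) - 3·6^m) - 3·6^m = 5^m - 3·6^(m + 1) = 5^((m+1) - 1) - 3·6^(m+1),
which is the claimed formula at N = m+1.
By the principle of mathematical induction, the result holds for all N ≥ 1.

a_N = 5^(N - 1) - 3·6^N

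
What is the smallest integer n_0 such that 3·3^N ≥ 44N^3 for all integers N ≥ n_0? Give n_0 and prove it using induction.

n_0 = 9

At N = 8: 19683 < 22528, so the inequality fails and n_0 ≥ 9. We prove 3·3^N ≥ 44N^3 for all N ≥ 9.
Base step (N = 9): 3·3^N = 59049 and 44N^3 = 32076, so 59049 ≥ 32076.
Suppose the result is true for N = m, so 3·3^m ≥ 44m^3.
Then 3·3^(m + 1) = 3·(3·3^m) ≥ 3·(44m^3).
Also, for m ≥ 9 we have 3·(44m^3) ≥ 44(m+1)^3, since 3 ≥ (1 + 1/m)^3 for all m ≥ 9.
Combining, 3·3^(m + 1) ≥ 44(m+1)^3.
This completes the induction.
Hence the smallest such n_0 is 9.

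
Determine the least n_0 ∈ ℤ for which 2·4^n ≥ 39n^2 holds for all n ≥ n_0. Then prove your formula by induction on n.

At n = 4: 512 < 624, so the inequality fails and n_0 ≥ 5. We prove 2·4^n ≥ 39n^2 for all n ≥ 5.
Base step (n = 5): 2·4^n = 2048 and 39n^2 = 975, so 2048 ≥ 975.
Suppose the result is true for n = i, so 2·4^i ≥ 39i^2.
Then 2·4^(i + 1) = 4·(2·4^i) ≥ 4·(39i^2).
Also, for i ≥ 5 we have 4·(39i^2) ≥ 39(i+1)^2, since 4 ≥ (1 + 1/i)^2 for all i ≥ 5.
Combining, 2·4^(i + 1) ≥ 39(i+1)^2.
By induction, the statement is established for all n ≥ 5.
Hence the smallest such n_0 is 5.

n_0 = 5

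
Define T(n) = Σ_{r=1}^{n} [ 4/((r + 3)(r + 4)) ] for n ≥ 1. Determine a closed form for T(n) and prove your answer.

We claim T(n) = n/(n + 4) for all n ≥ 1.
For the base case n = 1: T(1) = 1/5, and the closed form gives 1/5. They agree.
For the inductive step, assume it holds for an arbitrary r ≥ 1, so T(r) = r/(r + 4).
Then T(r+1) = T(r) + (4/((r + 4)(r + 5))) = (r/(r + 4)) + (4/((r + 4)(r + 5))).
Simplifying, T(r+1) = (r + 1)/(r + 5) = (r+1)/((r+1) + 4),
which is the closed form with n = r+1.
This completes the induction.

T(n) = n/(n + 4)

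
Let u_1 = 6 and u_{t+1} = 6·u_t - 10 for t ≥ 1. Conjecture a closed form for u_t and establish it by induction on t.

Computing the first terms: u_1 = 6, u_2 = 26, u_3 = 146. This suggests u_t = 4·6^(t - 1) + 2.
When t = 1: the formula gives 6 = 6 = u_1.
Inductive step: assume the claim holds for t = j, so u_j = 4·6^(j - 1) + 2.
Then u_{j+1} = 6·u_j - 10 = 6·(4·6^(j - 1) + 2) - 10 = 4·6^j + 2 = 4·6^((j+1) - 1) + 2,
which is the claimed formula at t = j+1.
This completes the induction.

u_t = 4·6^(t - 1) + 2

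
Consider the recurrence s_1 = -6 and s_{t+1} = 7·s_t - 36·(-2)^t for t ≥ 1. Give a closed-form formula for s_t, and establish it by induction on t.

Computing the first terms: s_1 = -6, s_2 = 30, s_3 = 66. This suggests s_t = (-2)^(t + 2) + 2·7^(t - 1).
For the base case t = 1: the formula gives -6 = -6 = s_1.
Inductive step: assume the claim holds for t = j, so s_j = (-2)^(j + 2) + 2·7^(j - 1).
Then s_{j+1} = 7·s_j - 36·(-2)^j = 7·((-2)^(j + 2) + 2·7^(j - 1)) - 36·(-2)^j = (-2)^(j + 3) + 2·7^j = (-2)^((j+1) + 2) + 2·7^((j+1) - 1),
which is the claimed formula at t = j+1.
Hence, by induction on t, the claim holds for every t ≥ 1.

s_t = (-2)^(t + 2) + 2·7^(t - 1)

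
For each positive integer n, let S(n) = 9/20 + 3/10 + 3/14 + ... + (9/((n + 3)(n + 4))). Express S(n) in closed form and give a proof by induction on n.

S(n) = 9n/(4(n + 4))

We claim S(n) = 9n/(4(n + 4)) for all n ≥ 1.
Base case (n = 1): S(1) = 9/20, and the closed form gives 9/20. They agree.
Inductive step: suppose the statement holds for some r ≥ 1, so S(r) = 9r/(4(r + 4)).
Then S(r+1) = S(r) + (9/((r + 4)(r + 5))) = (9r/(4(r + 4))) + (9/((r + 4)(r + 5))).
Simplifying, S(r+1) = 9(r + 1)/(4(r + 5)) = 9(r+1)/(4((r+1) + 4)),
which is the closed form with n = r+1.
By induction, the statement is established for all n ≥ 1.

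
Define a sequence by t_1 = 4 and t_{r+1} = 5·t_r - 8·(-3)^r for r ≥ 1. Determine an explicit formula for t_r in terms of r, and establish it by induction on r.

t_r = (-3)^r + 7·5^(r - 1)

Computing the first terms: t_1 = 4, t_2 = 44, t_3 = 148. This suggests t_r = (-3)^r + 7·5^(r - 1).
Base case (r = 1): the formula gives 4 = 4 = t_1.
Inductive step: suppose the statement holds for some k ≥ 1, so t_k = (-3)^k + 7·5^(k - 1).
Then t_{k+1} = 5·t_k - 8·(-3)^k = 5·((-3)^k + 7·5^(k - 1)) - 8·(-3)^k = (-3)^(k + 1) + 7·5^k = (-3)^(k+1) + 7·5^((k+1) - 1),
which is the claimed formula at r = k+1.
By induction, the statement is established for all r ≥ 1.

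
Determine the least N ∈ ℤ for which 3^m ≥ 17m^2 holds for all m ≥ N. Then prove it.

N = 6

At m = 5: 243 < 425, so the inequality fails and N ≥ 6. We prove 3^m ≥ 17m^2 for all m ≥ 6.
When m = 6: 3^m = 729 and 17m^2 = 612, so 729 ≥ 612.
For the inductive step, assume it holds for an arbitrary i ≥ 6, so 3^i ≥ 17i^2.
Then 3^(i + 1) = 3·(3^i) ≥ 3·(17i^2).
Also, for i ≥ 6 we have 3·(17i^2) ≥ 17(i+1)^2, since 3 ≥ (1 + 1/i)^2 for all i ≥ 6.
Combining, 3^(i + 1) ≥ 17(i+1)^2.
By induction, the statement is established for all m ≥ 6.
Hence the smallest such N is 6.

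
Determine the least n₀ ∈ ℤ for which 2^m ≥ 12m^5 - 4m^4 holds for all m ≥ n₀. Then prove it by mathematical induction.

At m = 27: 134217728 < 170061120, so the inequality fails and n₀ ≥ 28. We prove 2^m ≥ 12m^5 - 4m^4 for all m ≥ 28.
Base step (m = 28): 2^m = 268435456 and 12m^5 - 4m^4 = 204065792, so 268435456 ≥ 204065792.
Inductive step: suppose the statement holds for some p ≥ 28, so 2^p ≥ 12p^5 - 4p^4.
Then 2^(p + 1) = 2·(2^p) ≥ 2·(12p^5 - 4p^4).
Also, for p ≥ 28 we have 2·(12p^5 - 4p^4) ≥ 12(p+1)^5 - 4(p+1)^4, since 2·(12p^5 - 4p^4) − (12(p+1)^5 - 4(p+1)^4) = 12p^5 - 64p^4 - 104p^3 - 96p^2 - 44p - 8, which is nonnegative for all p ≥ 28.
Combining, 2^(p + 1) ≥ 12(p+1)^5 - 4(p+1)^4.
By induction, the statement is established for all m ≥ 28.
Hence the smallest such n₀ is 28.

n₀ = 28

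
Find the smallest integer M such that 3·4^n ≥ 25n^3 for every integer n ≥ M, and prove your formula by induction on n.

M = 6

At n = 5: 3072 < 3125, so the inequality fails and M ≥ 6. We prove 3·4^n ≥ 25n^3 for all n ≥ 6.
Base case (n = 6): 3·4^n = 12288 and 25n^3 = 5400, so 12288 ≥ 5400.
Inductive step: assume the claim holds for n = i, so 3·4^i ≥ 25i^3.
Then 3·4^(i + 1) = 4·(3·4^i) ≥ 4·(25i^3).
Also, for i ≥ 6 we have 4·(25i^3) ≥ 25(i+1)^3, since 4 ≥ (1 + 1/i)^3 for all i ≥ 6.
Combining, 3·4^(i + 1) ≥ 25(i+1)^3.
By the principle of mathematical induction, the result holds for all n ≥ 6.
Hence the smallest such M is 6.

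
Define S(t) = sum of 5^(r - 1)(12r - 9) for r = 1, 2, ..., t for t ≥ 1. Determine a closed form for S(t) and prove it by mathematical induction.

S(t) = 3·5^t(t - 1) + 3

We claim S(t) = 3·5^t(t - 1) + 3 for all t ≥ 1.
When t = 1: S(1) = 3, and the closed form gives 3. They agree.
Inductive step: assume the claim holds for t = r, so S(r) = 3·5^r(r - 1) + 3.
Then S(r+1) = S(r) + (5^r(12r + 3)) = (3·5^r(r - 1) + 3) + (5^r(12r + 3)).
Simplifying, S(r+1) = 15·5^r·r + 3 = 3·5^(r+1)((r+1) - 1) + 3,
which is the closed form with t = r+1.
By induction, the statement is established for all t ≥ 1.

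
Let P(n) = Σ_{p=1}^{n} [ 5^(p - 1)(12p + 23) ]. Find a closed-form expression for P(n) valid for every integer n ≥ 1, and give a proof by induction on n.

P(n) = 5^n(3n + 5) - 5

We claim P(n) = 5^n(3n + 5) - 5 for all n ≥ 1.
When n = 1: P(1) = 35, and the closed form gives 35. They agree.
Suppose the result is true for n = p, so P(p) = 5^p(3p + 5) - 5.
Then P(p+1) = P(p) + (5^p(12p + 35)) = (5^p(3p + 5) - 5) + (5^p(12p + 35)).
Simplifying, P(p+1) = 15·5^p·p + 40·5^p - 5 = 5^(p+1)(3(p+1) + 5) - 5,
which is the closed form with n = p+1.
By induction, the statement is established for all n ≥ 1.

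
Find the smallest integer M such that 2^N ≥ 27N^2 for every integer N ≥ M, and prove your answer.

M = 12

At N = 11: 2048 < 3267, so the inequality fails and M ≥ 12. We prove 2^N ≥ 27N^2 for all N ≥ 12.
When N = 12: 2^N = 4096 and 27N^2 = 3888, so 4096 ≥ 3888.
For the inductive step, assume it holds for an arbitrary p ≥ 12, so 2^p ≥ 27p^2.
Then 2^(p + 1) = 2·(2^p) ≥ 2·(27p^2).
Also, for p ≥ 12 we have 2·(27p^2) ≥ 27(p+1)^2, since 2 ≥ (1 + 1/p)^2 for all p ≥ 12.
Combining, 2^(p + 1) ≥ 27(p+1)^2.
By induction, the statement is established for all N ≥ 12.
Hence the smallest such M is 12.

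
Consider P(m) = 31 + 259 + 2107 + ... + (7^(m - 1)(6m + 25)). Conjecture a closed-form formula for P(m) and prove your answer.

P(m) = 7^m(m + 4) - 4

We claim P(m) = 7^m(m + 4) - 4 for all m ≥ 1.
For the base case m = 1: P(1) = 31, and the closed form gives 31. They agree.
Inductive step: suppose the statement holds for some p ≥ 1, so P(p) = 7^p(p + 4) - 4.
Then P(p+1) = P(p) + (7^p(6p + 31)) = (7^p(p + 4) - 4) + (7^p(6p + 31)).
Simplifying, P(p+1) = 7·7^p·p + 35·7^p - 4 = 7^(p+1)((p+1) + 4) - 4,
which is the closed form with m = p+1.
By induction, the statement is established for all m ≥ 1.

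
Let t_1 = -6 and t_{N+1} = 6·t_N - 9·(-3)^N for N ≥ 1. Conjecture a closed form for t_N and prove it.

Computing the first terms: t_1 = -6, t_2 = -9, t_3 = -135. This suggests t_N = (-3)^N - 3·6^(N - 1).
For the base case N = 1: the formula gives -6 = -6 = t_1.
For the inductive step, assume it holds for an arbitrary r ≥ 1, so t_r = (-3)^r - 3·6^(r - 1).
Then t_{r+1} = 6·t_r - 9·(-3)^r = 6·((-3)^r - 3·6^(r - 1)) - 9·(-3)^r = (-3)^(r + 1) - 3·6^r = (-3)^(r+1) - 3·6^((r+1) - 1),
which is the claimed formula at N = r+1.
This completes the induction.

t_N = (-3)^N - 3·6^(N - 1)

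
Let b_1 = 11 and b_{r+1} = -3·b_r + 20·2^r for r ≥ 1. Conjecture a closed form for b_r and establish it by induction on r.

b_r = -(-3)^r + 2^(r + 2)

Computing the first terms: b_1 = 11, b_2 = 7, b_3 = 59. This suggests b_r = -(-3)^r + 2^(r + 2).
When r = 1: the formula gives 11 = 11 = b_1.
Inductive step: assume the claim holds for r = p, so b_p = -(-3)^p + 2^(p + 2).
Then b_{p+1} = -3·b_p + 20·2^p = -3·(-(-3)^p + 2^(p + 2)) + 20·2^p = -(-3)^(p + 1) + 2^(p + 3) = -(-3)^(p+1) + 2^((p+1) + 2),
which is the claimed formula at r = p+1.
By the principle of mathematical induction, the result holds for all r ≥ 1.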